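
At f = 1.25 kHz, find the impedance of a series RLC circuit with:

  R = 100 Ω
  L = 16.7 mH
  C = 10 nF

Step 1 — Angular frequency: ω = 2π·f = 2π·1250 = 7854 rad/s.
Step 2 — Component impedances:
  R: Z = R = 100 Ω
  L: Z = jωL = j·7854·0.0167 = 0 + j131.2 Ω
  C: Z = 1/(jωC) = -j/(ω·C) = 0 - j1.273e+04 Ω
Step 3 — Series combination: Z_total = R + L + C = 100 - j1.26e+04 Ω = 1.26e+04∠-89.5° Ω.

Z = 100 - j1.26e+04 Ω = 1.26e+04∠-89.5° Ω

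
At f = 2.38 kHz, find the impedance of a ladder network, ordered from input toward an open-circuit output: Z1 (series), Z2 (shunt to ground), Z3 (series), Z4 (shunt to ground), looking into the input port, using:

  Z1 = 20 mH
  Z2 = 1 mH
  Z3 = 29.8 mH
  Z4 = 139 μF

Step 1 — Angular frequency: ω = 2π·f = 2π·2380 = 1.495e+04 rad/s.
Step 2 — Component impedances:
  Z1: Z = jωL = j·1.495e+04·0.02 = 0 + j299.1 Ω
  Z2: Z = jωL = j·1.495e+04·0.001 = 0 + j14.95 Ω
  Z3: Z = jωL = j·1.495e+04·0.0298 = 0 + j445.6 Ω
  Z4: Z = 1/(jωC) = -j/(ω·C) = 0 - j0.4811 Ω
Step 3 — Ladder network (open output): work backward from the far end, alternating series and parallel combinations. Z_in = 0 + j313.5 Ω = 313.5∠90.0° Ω.

Z = 0 + j313.5 Ω = 313.5∠90.0° Ω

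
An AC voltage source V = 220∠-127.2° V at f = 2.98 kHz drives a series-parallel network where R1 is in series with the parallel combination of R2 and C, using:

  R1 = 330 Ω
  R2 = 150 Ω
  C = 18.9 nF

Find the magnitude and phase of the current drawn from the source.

Step 1 — Angular frequency: ω = 2π·f = 2π·2980 = 1.872e+04 rad/s.
Step 2 — Component impedances:
  R1: Z = R = 330 Ω
  R2: Z = R = 150 Ω
  C: Z = 1/(jωC) = -j/(ω·C) = 0 - j2826 Ω
Step 3 — Parallel branch: R2 || C = 1/(1/R2 + 1/C) = 149.6 - j7.94 Ω.
Step 4 — Series with R1: Z_total = R1 + (R2 || C) = 479.6 - j7.94 Ω = 479.6∠-0.9° Ω.
Step 5 — Source phasor: V = 220∠-127.2° V = -133 - j175.2 V.
Step 6 — Ohm's law: I = V / Z_total = (-133 - j175.2) / (479.6 - j7.94) = -0.2712 - j0.3699 A.
Step 7 — Convert to polar: |I| = 0.4587 A, ∠I = -126.3°.

I = 0.4587∠-126.3° A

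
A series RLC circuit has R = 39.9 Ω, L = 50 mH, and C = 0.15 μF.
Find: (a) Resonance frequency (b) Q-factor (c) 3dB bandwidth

Step 1 — Resonance: ω₀ = 1/√(LC) = 1/√(0.05·1.5e-07) = 1.155e+04 rad/s.
Step 2 — f₀ = ω₀/(2π) = 1838 Hz.
Step 3 — Series Q: Q = ω₀L/R = 1.155e+04·0.05/39.9 = 14.47.
Step 4 — Bandwidth: Δω = ω₀/Q = 798 rad/s; BW = Δω/(2π) = 127 Hz.

(a) f₀ = 1838 Hz  (b) Q = 14.47  (c) BW = 127 Hz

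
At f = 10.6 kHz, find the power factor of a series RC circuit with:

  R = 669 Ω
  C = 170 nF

Step 1 — Angular frequency: ω = 2π·f = 2π·1.06e+04 = 6.66e+04 rad/s.
Step 2 — Component impedances:
  R: Z = R = 669 Ω
  C: Z = 1/(jωC) = -j/(ω·C) = 0 - j88.32 Ω
Step 3 — Series combination: Z_total = R + C = 669 - j88.32 Ω = 674.8∠-7.5° Ω.
Step 4 — Power factor: PF = cos(φ) = Re(Z)/|Z| = 669/674.8 = 0.9914.
Step 5 — Type: Im(Z) = -88.32 ⇒ leading (phase φ = -7.5°).

PF = 0.9914 (leading, φ = -7.5°)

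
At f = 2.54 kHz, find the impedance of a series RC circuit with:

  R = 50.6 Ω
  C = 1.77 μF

Step 1 — Angular frequency: ω = 2π·f = 2π·2540 = 1.596e+04 rad/s.
Step 2 — Component impedances:
  R: Z = R = 50.6 Ω
  C: Z = 1/(jωC) = -j/(ω·C) = 0 - j35.4 Ω
Step 3 — Series combination: Z_total = R + C = 50.6 - j35.4 Ω = 61.75∠-35.0° Ω.

Z = 50.6 - j35.4 Ω = 61.75∠-35.0° Ω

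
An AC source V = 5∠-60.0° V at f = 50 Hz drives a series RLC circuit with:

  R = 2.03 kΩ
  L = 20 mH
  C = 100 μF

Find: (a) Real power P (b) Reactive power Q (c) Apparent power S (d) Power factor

Step 1 — Angular frequency: ω = 2π·f = 2π·50 = 314.2 rad/s.
Step 2 — Component impedances:
  R: Z = R = 2030 Ω
  L: Z = jωL = j·314.2·0.02 = 0 + j6.283 Ω
  C: Z = 1/(jωC) = -j/(ω·C) = 0 - j31.83 Ω
Step 3 — Series combination: Z_total = R + L + C = 2030 - j25.55 Ω = 2030∠-0.7° Ω.
Step 4 — Source phasor: V = 5∠-60.0° V = 2.5 - j4.33 V.
Step 5 — Current: I = V / Z = 0.001258 - j0.002117 A = 0.002463∠-59.3° A.
Step 6 — Complex power: S = V·I* = 0.01231 - j0.000155 VA.
Step 7 — Real power: P = Re(S) = 0.01231 W.
Step 8 — Reactive power: Q = Im(S) = -0.000155 VAR.
Step 9 — Apparent power: |S| = 0.01231 VA.
Step 10 — Power factor: PF = P/|S| = 0.9999 (leading).

(a) P = 0.01231 W  (b) Q = -0.000155 VAR  (c) S = 0.01231 VA  (d) PF = 0.9999 (leading)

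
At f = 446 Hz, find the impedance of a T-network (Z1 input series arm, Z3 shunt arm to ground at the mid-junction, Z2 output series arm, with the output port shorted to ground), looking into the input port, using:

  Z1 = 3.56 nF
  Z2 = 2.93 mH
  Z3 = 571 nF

Step 1 — Angular frequency: ω = 2π·f = 2π·446 = 2802 rad/s.
Step 2 — Component impedances:
  Z1: Z = 1/(jωC) = -j/(ω·C) = 0 - j1.002e+05 Ω
  Z2: Z = jωL = j·2802·0.00293 = 0 + j8.211 Ω
  Z3: Z = 1/(jωC) = -j/(ω·C) = 0 - j625 Ω
Step 3 — With the output port shorted to ground, the output series arm Z2 runs from the junction to ground; the shunt arm Z3 also runs from the junction to ground. They appear in parallel: Z3 || Z2 = 0 + j8.32 Ω.
Step 4 — Series with input arm Z1: Z_in = Z1 + (Z3 || Z2) = 0 - j1.002e+05 Ω = 1.002e+05∠-90.0° Ω.

Z = 0 - j1.002e+05 Ω = 1.002e+05∠-90.0° Ω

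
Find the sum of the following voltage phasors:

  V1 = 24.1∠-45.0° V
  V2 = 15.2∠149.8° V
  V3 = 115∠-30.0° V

Step 1 — Convert each phasor to rectangular form:
  V1 = 24.1·(cos(-45.0°) + j·sin(-45.0°)) = 17.04 - j17.04 V
  V2 = 15.2·(cos(149.8°) + j·sin(149.8°)) = -13.14 + j7.646 V
  V3 = 115·(cos(-30.0°) + j·sin(-30.0°)) = 99.59 - j57.5 V
Step 2 — Sum components: V_total = 103.5 - j66.9 V.
Step 3 — Convert to polar: |V_total| = 123.2 V, ∠V_total = -32.9°.

V_total = 123.2∠-32.9° V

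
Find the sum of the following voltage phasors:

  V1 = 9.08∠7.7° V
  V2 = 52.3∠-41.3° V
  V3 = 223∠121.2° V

Step 1 — Convert each phasor to rectangular form:
  V1 = 9.08·(cos(7.7°) + j·sin(7.7°)) = 8.998 + j1.217 V
  V2 = 52.3·(cos(-41.3°) + j·sin(-41.3°)) = 39.29 - j34.52 V
  V3 = 223·(cos(121.2°) + j·sin(121.2°)) = -115.5 + j190.7 V
Step 2 — Sum components: V_total = -67.23 + j157.4 V.
Step 3 — Convert to polar: |V_total| = 171.2 V, ∠V_total = 113.1°.

V_total = 171.2∠113.1° V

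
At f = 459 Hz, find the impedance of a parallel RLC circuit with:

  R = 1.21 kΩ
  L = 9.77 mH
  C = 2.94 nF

Step 1 — Angular frequency: ω = 2π·f = 2π·459 = 2884 rad/s.
Step 2 — Component impedances:
  R: Z = R = 1210 Ω
  L: Z = jωL = j·2884·0.00977 = 0 + j28.18 Ω
  C: Z = 1/(jωC) = -j/(ω·C) = 0 - j1.179e+05 Ω
Step 3 — Parallel combination: 1/Z_total = 1/R + 1/L + 1/C; Z_total = 0.6561 + j28.17 Ω = 28.18∠88.7° Ω.

Z = 0.6561 + j28.17 Ω = 28.18∠88.7° Ω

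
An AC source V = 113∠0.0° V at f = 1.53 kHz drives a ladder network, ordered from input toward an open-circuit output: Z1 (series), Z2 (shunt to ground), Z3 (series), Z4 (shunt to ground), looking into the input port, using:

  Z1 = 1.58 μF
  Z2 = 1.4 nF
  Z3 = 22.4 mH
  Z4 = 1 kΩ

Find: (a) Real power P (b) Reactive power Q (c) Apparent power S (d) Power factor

Step 1 — Angular frequency: ω = 2π·f = 2π·1530 = 9613 rad/s.
Step 2 — Component impedances:
  Z1: Z = 1/(jωC) = -j/(ω·C) = 0 - j65.84 Ω
  Z2: Z = 1/(jωC) = -j/(ω·C) = 0 - j7.43e+04 Ω
  Z3: Z = jωL = j·9613·0.0224 = 0 + j215.3 Ω
  Z4: Z = R = 1000 Ω
Step 3 — Ladder network (open output): work backward from the far end, alternating series and parallel combinations. Z_in = 1006 + j136.6 Ω = 1015∠7.7° Ω.
Step 4 — Source phasor: V = 113∠0.0° V = 113 V.
Step 5 — Current: I = V / Z = 0.1103 - j0.01498 A = 0.1113∠-7.7° A.
Step 6 — Complex power: S = V·I* = 12.47 + j1.693 VA.
Step 7 — Real power: P = Re(S) = 12.47 W.
Step 8 — Reactive power: Q = Im(S) = 1.693 VAR.
Step 9 — Apparent power: |S| = 12.58 VA.
Step 10 — Power factor: PF = P/|S| = 0.9909 (lagging).

(a) P = 12.47 W  (b) Q = 1.693 VAR  (c) S = 12.58 VA  (d) PF = 0.9909 (lagging)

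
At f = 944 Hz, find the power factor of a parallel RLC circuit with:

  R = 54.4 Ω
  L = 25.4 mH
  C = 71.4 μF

Step 1 — Angular frequency: ω = 2π·f = 2π·944 = 5931 rad/s.
Step 2 — Component impedances:
  R: Z = R = 54.4 Ω
  L: Z = jωL = j·5931·0.0254 = 0 + j150.7 Ω
  C: Z = 1/(jωC) = -j/(ω·C) = 0 - j2.361 Ω
Step 3 — Parallel combination: 1/Z_total = 1/R + 1/L + 1/C; Z_total = 0.1056 - j2.394 Ω = 2.397∠-87.5° Ω.
Step 4 — Power factor: PF = cos(φ) = Re(Z)/|Z| = 0.10558/2.3966 = 0.04405.
Step 5 — Type: Im(Z) = -2.394 ⇒ leading (phase φ = -87.5°).

PF = 0.04405 (leading, φ = -87.5°)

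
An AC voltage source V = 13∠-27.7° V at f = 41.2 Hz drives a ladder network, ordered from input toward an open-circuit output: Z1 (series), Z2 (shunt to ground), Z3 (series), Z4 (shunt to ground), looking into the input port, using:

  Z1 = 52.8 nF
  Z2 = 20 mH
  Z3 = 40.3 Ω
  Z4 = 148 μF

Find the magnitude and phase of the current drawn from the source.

Step 1 — Angular frequency: ω = 2π·f = 2π·41.2 = 258.9 rad/s.
Step 2 — Component impedances:
  Z1: Z = 1/(jωC) = -j/(ω·C) = 0 - j7.316e+04 Ω
  Z2: Z = jωL = j·258.9·0.02 = 0 + j5.177 Ω
  Z3: Z = R = 40.3 Ω
  Z4: Z = 1/(jωC) = -j/(ω·C) = 0 - j26.1 Ω
Step 3 — Ladder network (open output): work backward from the far end, alternating series and parallel combinations. Z_in = 0.5239 - j7.316e+04 Ω = 7.316e+04∠-90.0° Ω.
Step 4 — Source phasor: V = 13∠-27.7° V = 11.51 - j6.043 V.
Step 5 — Ohm's law: I = V / Z_total = (11.51 - j6.043) / (0.5239 - j7.316e+04) = 8.26e-05 + j0.0001573 A.
Step 6 — Convert to polar: |I| = 0.0001777 A, ∠I = 62.3°.

I = 0.0001777∠62.3° A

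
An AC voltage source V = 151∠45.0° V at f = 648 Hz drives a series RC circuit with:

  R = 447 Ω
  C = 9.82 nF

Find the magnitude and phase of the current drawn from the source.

Step 1 — Angular frequency: ω = 2π·f = 2π·648 = 4072 rad/s.
Step 2 — Component impedances:
  R: Z = R = 447 Ω
  C: Z = 1/(jωC) = -j/(ω·C) = 0 - j2.501e+04 Ω
Step 3 — Series combination: Z_total = R + C = 447 - j2.501e+04 Ω = 2.502e+04∠-89.0° Ω.
Step 4 — Source phasor: V = 151∠45.0° V = 106.8 + j106.8 V.
Step 5 — Ohm's law: I = V / Z_total = (106.8 + j106.8) / (447 - j2.501e+04) = -0.004191 + j0.004344 A.
Step 6 — Convert to polar: |I| = 0.006036 A, ∠I = 134.0°.

I = 0.006036∠134.0° A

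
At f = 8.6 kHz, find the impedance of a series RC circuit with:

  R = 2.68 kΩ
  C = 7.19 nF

Step 1 — Angular frequency: ω = 2π·f = 2π·8600 = 5.404e+04 rad/s.
Step 2 — Component impedances:
  R: Z = R = 2680 Ω
  C: Z = 1/(jωC) = -j/(ω·C) = 0 - j2574 Ω
Step 3 — Series combination: Z_total = R + C = 2680 - j2574 Ω = 3716∠-43.8° Ω.

Z = 2680 - j2574 Ω = 3716∠-43.8° Ω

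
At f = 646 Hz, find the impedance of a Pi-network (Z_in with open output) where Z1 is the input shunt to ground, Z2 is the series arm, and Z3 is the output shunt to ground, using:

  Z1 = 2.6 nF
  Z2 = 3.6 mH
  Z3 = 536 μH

Step 1 — Angular frequency: ω = 2π·f = 2π·646 = 4059 rad/s.
Step 2 — Component impedances:
  Z1: Z = 1/(jωC) = -j/(ω·C) = 0 - j9.476e+04 Ω
  Z2: Z = jωL = j·4059·0.0036 = 0 + j14.61 Ω
  Z3: Z = jωL = j·4059·0.000536 = 0 + j2.176 Ω
Step 3 — With open output, the series arm Z2 and the output shunt Z3 appear in series to ground: Z2 + Z3 = 0 + j16.79 Ω.
Step 4 — Parallel with input shunt Z1: Z_in = Z1 || (Z2 + Z3) = 0 + j16.79 Ω = 16.79∠90.0° Ω.

Z = 0 + j16.79 Ω = 16.79∠90.0° Ω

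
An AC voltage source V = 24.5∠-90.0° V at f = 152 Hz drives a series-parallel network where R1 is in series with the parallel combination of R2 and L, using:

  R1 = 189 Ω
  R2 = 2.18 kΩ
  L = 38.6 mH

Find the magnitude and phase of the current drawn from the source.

Step 1 — Angular frequency: ω = 2π·f = 2π·152 = 955 rad/s.
Step 2 — Component impedances:
  R1: Z = R = 189 Ω
  R2: Z = R = 2180 Ω
  L: Z = jωL = j·955·0.0386 = 0 + j36.86 Ω
Step 3 — Parallel branch: R2 || L = 1/(1/R2 + 1/L) = 0.6232 + j36.85 Ω.
Step 4 — Series with R1: Z_total = R1 + (R2 || L) = 189.6 + j36.85 Ω = 193.2∠11.0° Ω.
Step 5 — Source phasor: V = 24.5∠-90.0° V = 0 - j24.5 V.
Step 6 — Ohm's law: I = V / Z_total = (0 - j24.5) / (189.6 + j36.85) = -0.0242 - j0.1245 A.
Step 7 — Convert to polar: |I| = 0.1268 A, ∠I = -101.0°.

I = 0.1268∠-101.0° A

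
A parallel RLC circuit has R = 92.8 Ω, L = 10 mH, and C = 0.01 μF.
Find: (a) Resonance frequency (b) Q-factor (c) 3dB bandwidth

Step 1 — Resonance: ω₀ = 1/√(LC) = 1/√(0.01·1e-08) = 1e+05 rad/s.
Step 2 — f₀ = ω₀/(2π) = 1.592e+04 Hz.
Step 3 — Parallel Q: Q = R/(ω₀L) = 92.8/(1e+05·0.01) = 0.0928.
Step 4 — Bandwidth: Δω = ω₀/Q = 1.078e+06 rad/s; BW = Δω/(2π) = 1.715e+05 Hz.

(a) f₀ = 1.592e+04 Hz  (b) Q = 0.0928  (c) BW = 1.715e+05 Hz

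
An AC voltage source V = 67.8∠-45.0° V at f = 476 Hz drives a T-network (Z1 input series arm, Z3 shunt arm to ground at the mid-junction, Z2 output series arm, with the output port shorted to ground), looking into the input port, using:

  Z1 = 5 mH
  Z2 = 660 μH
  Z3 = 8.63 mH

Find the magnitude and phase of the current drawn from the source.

Step 1 — Angular frequency: ω = 2π·f = 2π·476 = 2991 rad/s.
Step 2 — Component impedances:
  Z1: Z = jωL = j·2991·0.005 = 0 + j14.95 Ω
  Z2: Z = jωL = j·2991·0.00066 = 0 + j1.974 Ω
  Z3: Z = jωL = j·2991·0.00863 = 0 + j25.81 Ω
Step 3 — With the output port shorted to ground, the output series arm Z2 runs from the junction to ground; the shunt arm Z3 also runs from the junction to ground. They appear in parallel: Z3 || Z2 = 0 + j1.834 Ω.
Step 4 — Series with input arm Z1: Z_in = Z1 + (Z3 || Z2) = 0 + j16.79 Ω = 16.79∠90.0° Ω.
Step 5 — Source phasor: V = 67.8∠-45.0° V = 47.94 - j47.94 V.
Step 6 — Ohm's law: I = V / Z_total = (47.94 - j47.94) / (0 + j16.79) = -2.856 - j2.856 A.
Step 7 — Convert to polar: |I| = 4.039 A, ∠I = -135.0°.

I = 4.039∠-135.0° A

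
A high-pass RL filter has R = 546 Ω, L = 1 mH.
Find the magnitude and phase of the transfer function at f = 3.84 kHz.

Step 1 — Angular frequency: ω = 2π·3840 = 2.413e+04 rad/s.
Step 2 — Transfer function: H(jω) = jωL/(R + jωL).
Step 3 — Numerator jωL = j·24.13; denominator R + jωL = 546 + j24.13.
Step 4 — H = 0.001949 + j0.0441.
Step 5 — Magnitude: |H| = 0.04415 (-27.1 dB); phase: φ = 87.5°.

|H| = 0.04415 (-27.1 dB), φ = 87.5°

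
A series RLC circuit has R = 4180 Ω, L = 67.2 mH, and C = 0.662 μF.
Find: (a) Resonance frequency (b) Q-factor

Step 1 — Resonance condition Im(Z)=0 gives ω₀ = 1/√(LC).
Step 2 — ω₀ = 1/√(0.0672·6.62e-07) = 4741 rad/s.
Step 3 — f₀ = ω₀/(2π) = 754.6 Hz.
Step 4 — Series Q: Q = ω₀L/R = 4741·0.0672/4180 = 0.07622.

(a) f₀ = 754.6 Hz  (b) Q = 0.07622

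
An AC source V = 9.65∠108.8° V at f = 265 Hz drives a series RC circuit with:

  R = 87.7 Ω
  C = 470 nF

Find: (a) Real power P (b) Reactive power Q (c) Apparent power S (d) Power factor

Step 1 — Angular frequency: ω = 2π·f = 2π·265 = 1665 rad/s.
Step 2 — Component impedances:
  R: Z = R = 87.7 Ω
  C: Z = 1/(jωC) = -j/(ω·C) = 0 - j1278 Ω
Step 3 — Series combination: Z_total = R + C = 87.7 - j1278 Ω = 1281∠-86.1° Ω.
Step 4 — Source phasor: V = 9.65∠108.8° V = -3.11 + j9.135 V.
Step 5 — Current: I = V / Z = -0.007282 - j0.001934 A = 0.007534∠-165.1° A.
Step 6 — Complex power: S = V·I* = 0.004978 - j0.07253 VA.
Step 7 — Real power: P = Re(S) = 0.004978 W.
Step 8 — Reactive power: Q = Im(S) = -0.07253 VAR.
Step 9 — Apparent power: |S| = 0.0727 VA.
Step 10 — Power factor: PF = P/|S| = 0.06847 (leading).

(a) P = 0.004978 W  (b) Q = -0.07253 VAR  (c) S = 0.0727 VA  (d) PF = 0.06847 (leading)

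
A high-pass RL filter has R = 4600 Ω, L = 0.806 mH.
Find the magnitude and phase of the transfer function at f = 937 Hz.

Step 1 — Angular frequency: ω = 2π·937 = 5887 rad/s.
Step 2 — Transfer function: H(jω) = jωL/(R + jωL).
Step 3 — Numerator jωL = j·4.745; denominator R + jωL = 4600 + j4.745.
Step 4 — H = 1.064e-06 + j0.001032.
Step 5 — Magnitude: |H| = 0.001032 (-59.7 dB); phase: φ = 89.9°.

|H| = 0.001032 (-59.7 dB), φ = 89.9°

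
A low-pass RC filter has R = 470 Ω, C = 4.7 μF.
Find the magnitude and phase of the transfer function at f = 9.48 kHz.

Step 1 — Angular frequency: ω = 2π·9480 = 5.956e+04 rad/s.
Step 2 — Transfer function: H(jω) = 1/(1 + jωRC).
Step 3 — Denominator: 1 + jωRC = 1 + j·5.956e+04·470·4.7e-06 = 1 + j131.6.
Step 4 — H = 5.776e-05 - j0.0076.
Step 5 — Magnitude: |H| = 0.0076 (-42.4 dB); phase: φ = -89.6°.

|H| = 0.0076 (-42.4 dB), φ = -89.6°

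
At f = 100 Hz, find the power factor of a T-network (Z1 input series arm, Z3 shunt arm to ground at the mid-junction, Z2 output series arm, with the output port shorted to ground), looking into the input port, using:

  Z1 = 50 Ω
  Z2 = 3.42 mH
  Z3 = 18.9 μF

Step 1 — Angular frequency: ω = 2π·f = 2π·100 = 628.3 rad/s.
Step 2 — Component impedances:
  Z1: Z = R = 50 Ω
  Z2: Z = jωL = j·628.3·0.00342 = 0 + j2.149 Ω
  Z3: Z = 1/(jωC) = -j/(ω·C) = 0 - j84.21 Ω
Step 3 — With the output port shorted to ground, the output series arm Z2 runs from the junction to ground; the shunt arm Z3 also runs from the junction to ground. They appear in parallel: Z3 || Z2 = 0 + j2.205 Ω.
Step 4 — Series with input arm Z1: Z_in = Z1 + (Z3 || Z2) = 50 + j2.205 Ω = 50.05∠2.5° Ω.
Step 5 — Power factor: PF = cos(φ) = Re(Z)/|Z| = 50/50.05 = 0.999.
Step 6 — Type: Im(Z) = 2.205 ⇒ lagging (phase φ = 2.5°).

PF = 0.999 (lagging, φ = 2.5°)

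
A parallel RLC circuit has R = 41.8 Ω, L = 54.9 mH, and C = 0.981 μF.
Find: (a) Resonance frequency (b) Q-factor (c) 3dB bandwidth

Step 1 — Resonance: ω₀ = 1/√(LC) = 1/√(0.0549·9.81e-07) = 4309 rad/s.
Step 2 — f₀ = ω₀/(2π) = 685.8 Hz.
Step 3 — Parallel Q: Q = R/(ω₀L) = 41.8/(4309·0.0549) = 0.1767.
Step 4 — Bandwidth: Δω = ω₀/Q = 2.439e+04 rad/s; BW = Δω/(2π) = 3881 Hz.

(a) f₀ = 685.8 Hz  (b) Q = 0.1767  (c) BW = 3881 Hz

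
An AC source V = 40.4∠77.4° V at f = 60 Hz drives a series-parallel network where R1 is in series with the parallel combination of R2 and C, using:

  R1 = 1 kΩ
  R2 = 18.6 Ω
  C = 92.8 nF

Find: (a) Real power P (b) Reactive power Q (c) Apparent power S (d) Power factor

Step 1 — Angular frequency: ω = 2π·f = 2π·60 = 377 rad/s.
Step 2 — Component impedances:
  R1: Z = R = 1000 Ω
  R2: Z = R = 18.6 Ω
  C: Z = 1/(jωC) = -j/(ω·C) = 0 - j2.858e+04 Ω
Step 3 — Parallel branch: R2 || C = 1/(1/R2 + 1/C) = 18.6 - j0.0121 Ω.
Step 4 — Series with R1: Z_total = R1 + (R2 || C) = 1019 - j0.0121 Ω = 1019∠-0.0° Ω.
Step 5 — Source phasor: V = 40.4∠77.4° V = 8.813 + j39.43 V.
Step 6 — Current: I = V / Z = 0.008652 + j0.03871 A = 0.03966∠77.4° A.
Step 7 — Complex power: S = V·I* = 1.602 - j1.904e-05 VA.
Step 8 — Real power: P = Re(S) = 1.602 W.
Step 9 — Reactive power: Q = Im(S) = -1.904e-05 VAR.
Step 10 — Apparent power: |S| = 1.602 VA.
Step 11 — Power factor: PF = P/|S| = 1 (leading).

(a) P = 1.602 W  (b) Q = -1.904e-05 VAR  (c) S = 1.602 VA  (d) PF = 1 (leading)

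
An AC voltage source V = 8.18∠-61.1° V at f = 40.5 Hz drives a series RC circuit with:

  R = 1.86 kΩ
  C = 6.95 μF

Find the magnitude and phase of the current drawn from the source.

Step 1 — Angular frequency: ω = 2π·f = 2π·40.5 = 254.5 rad/s.
Step 2 — Component impedances:
  R: Z = R = 1860 Ω
  C: Z = 1/(jωC) = -j/(ω·C) = 0 - j565.4 Ω
Step 3 — Series combination: Z_total = R + C = 1860 - j565.4 Ω = 1944∠-16.9° Ω.
Step 4 — Source phasor: V = 8.18∠-61.1° V = 3.953 - j7.161 V.
Step 5 — Ohm's law: I = V / Z_total = (3.953 - j7.161) / (1860 - j565.4) = 0.003017 - j0.002933 A.
Step 6 — Convert to polar: |I| = 0.004208 A, ∠I = -44.2°.

I = 0.004208∠-44.2° A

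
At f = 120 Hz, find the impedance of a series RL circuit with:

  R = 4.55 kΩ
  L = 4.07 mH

Step 1 — Angular frequency: ω = 2π·f = 2π·120 = 754 rad/s.
Step 2 — Component impedances:
  R: Z = R = 4550 Ω
  L: Z = jωL = j·754·0.00407 = 0 + j3.069 Ω
Step 3 — Series combination: Z_total = R + L = 4550 + j3.069 Ω = 4550∠0.0° Ω.

Z = 4550 + j3.069 Ω = 4550∠0.0° Ω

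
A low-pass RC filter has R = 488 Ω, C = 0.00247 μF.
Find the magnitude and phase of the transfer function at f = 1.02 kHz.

Step 1 — Angular frequency: ω = 2π·1020 = 6409 rad/s.
Step 2 — Transfer function: H(jω) = 1/(1 + jωRC).
Step 3 — Denominator: 1 + jωRC = 1 + j·6409·488·2.47e-09 = 1 + j0.007725.
Step 4 — H = 0.9999 - j0.007725.
Step 5 — Magnitude: |H| = 1 (-0.0 dB); phase: φ = -0.4°.

|H| = 1 (-0.0 dB), φ = -0.4°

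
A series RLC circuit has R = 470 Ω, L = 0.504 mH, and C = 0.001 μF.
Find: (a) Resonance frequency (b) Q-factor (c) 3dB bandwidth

Step 1 — Resonance: ω₀ = 1/√(LC) = 1/√(0.000504·1e-09) = 1.409e+06 rad/s.
Step 2 — f₀ = ω₀/(2π) = 2.242e+05 Hz.
Step 3 — Series Q: Q = ω₀L/R = 1.409e+06·0.000504/470 = 1.51.
Step 4 — Bandwidth: Δω = ω₀/Q = 9.325e+05 rad/s; BW = Δω/(2π) = 1.484e+05 Hz.

(a) f₀ = 2.242e+05 Hz  (b) Q = 1.51  (c) BW = 1.484e+05 Hz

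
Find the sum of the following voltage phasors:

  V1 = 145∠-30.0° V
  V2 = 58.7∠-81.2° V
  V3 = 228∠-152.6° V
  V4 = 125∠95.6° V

Step 1 — Convert each phasor to rectangular form:
  V1 = 145·(cos(-30.0°) + j·sin(-30.0°)) = 125.6 - j72.5 V
  V2 = 58.7·(cos(-81.2°) + j·sin(-81.2°)) = 8.98 - j58.01 V
  V3 = 228·(cos(-152.6°) + j·sin(-152.6°)) = -202.4 - j104.9 V
  V4 = 125·(cos(95.6°) + j·sin(95.6°)) = -12.2 + j124.4 V
Step 2 — Sum components: V_total = -80.07 - j111 V.
Step 3 — Convert to polar: |V_total| = 136.9 V, ∠V_total = -125.8°.

V_total = 136.9∠-125.8° V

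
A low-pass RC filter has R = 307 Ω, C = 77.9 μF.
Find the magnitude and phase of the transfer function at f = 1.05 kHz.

Step 1 — Angular frequency: ω = 2π·1050 = 6597 rad/s.
Step 2 — Transfer function: H(jω) = 1/(1 + jωRC).
Step 3 — Denominator: 1 + jωRC = 1 + j·6597·307·7.79e-05 = 1 + j157.8.
Step 4 — H = 4.017e-05 - j0.006338.
Step 5 — Magnitude: |H| = 0.006338 (-44.0 dB); phase: φ = -89.6°.

|H| = 0.006338 (-44.0 dB), φ = -89.6°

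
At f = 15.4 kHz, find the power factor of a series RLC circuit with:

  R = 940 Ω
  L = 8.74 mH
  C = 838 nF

Step 1 — Angular frequency: ω = 2π·f = 2π·1.54e+04 = 9.676e+04 rad/s.
Step 2 — Component impedances:
  R: Z = R = 940 Ω
  L: Z = jωL = j·9.676e+04·0.00874 = 0 + j845.7 Ω
  C: Z = 1/(jωC) = -j/(ω·C) = 0 - j12.33 Ω
Step 3 — Series combination: Z_total = R + L + C = 940 + j833.4 Ω = 1256∠41.6° Ω.
Step 4 — Power factor: PF = cos(φ) = Re(Z)/|Z| = 940/1256.2 = 0.7483.
Step 5 — Type: Im(Z) = 833.4 ⇒ lagging (phase φ = 41.6°).

PF = 0.7483 (lagging, φ = 41.6°)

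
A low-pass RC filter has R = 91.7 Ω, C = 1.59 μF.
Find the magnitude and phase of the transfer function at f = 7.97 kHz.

Step 1 — Angular frequency: ω = 2π·7970 = 5.008e+04 rad/s.
Step 2 — Transfer function: H(jω) = 1/(1 + jωRC).
Step 3 — Denominator: 1 + jωRC = 1 + j·5.008e+04·91.7·1.59e-06 = 1 + j7.301.
Step 4 — H = 0.01841 - j0.1344.
Step 5 — Magnitude: |H| = 0.1357 (-17.3 dB); phase: φ = -82.2°.

|H| = 0.1357 (-17.3 dB), φ = -82.2°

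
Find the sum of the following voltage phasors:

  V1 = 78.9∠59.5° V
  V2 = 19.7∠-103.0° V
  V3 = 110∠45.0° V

Step 1 — Convert each phasor to rectangular form:
  V1 = 78.9·(cos(59.5°) + j·sin(59.5°)) = 40.04 + j67.98 V
  V2 = 19.7·(cos(-103.0°) + j·sin(-103.0°)) = -4.432 - j19.2 V
  V3 = 110·(cos(45.0°) + j·sin(45.0°)) = 77.78 + j77.78 V
Step 2 — Sum components: V_total = 113.4 + j126.6 V.
Step 3 — Convert to polar: |V_total| = 169.9 V, ∠V_total = 48.1°.

V_total = 169.9∠48.1° V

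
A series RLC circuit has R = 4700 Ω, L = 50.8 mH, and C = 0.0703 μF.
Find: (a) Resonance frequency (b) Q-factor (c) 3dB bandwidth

Step 1 — Resonance condition Im(Z)=0 gives ω₀ = 1/√(LC).
Step 2 — ω₀ = 1/√(0.0508·7.03e-08) = 1.673e+04 rad/s.
Step 3 — f₀ = ω₀/(2π) = 2663 Hz.
Step 4 — Series Q: Q = ω₀L/R = 1.673e+04·0.0508/4700 = 0.1809.
Step 5 — 3dB bandwidth: Δω = ω₀/Q = 9.252e+04 rad/s; BW = Δω/(2π) = 1.472e+04 Hz.

(a) f₀ = 2663 Hz  (b) Q = 0.1809  (c) BW = 1.472e+04 Hz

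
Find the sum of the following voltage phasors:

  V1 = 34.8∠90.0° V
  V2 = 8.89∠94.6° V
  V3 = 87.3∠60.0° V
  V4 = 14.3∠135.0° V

Step 1 — Convert each phasor to rectangular form:
  V1 = 34.8·(cos(90.0°) + j·sin(90.0°)) = 0 + j34.8 V
  V2 = 8.89·(cos(94.6°) + j·sin(94.6°)) = -0.713 + j8.861 V
  V3 = 87.3·(cos(60.0°) + j·sin(60.0°)) = 43.65 + j75.6 V
  V4 = 14.3·(cos(135.0°) + j·sin(135.0°)) = -10.11 + j10.11 V
Step 2 — Sum components: V_total = 32.83 + j129.4 V.
Step 3 — Convert to polar: |V_total| = 133.5 V, ∠V_total = 75.8°.

V_total = 133.5∠75.8° V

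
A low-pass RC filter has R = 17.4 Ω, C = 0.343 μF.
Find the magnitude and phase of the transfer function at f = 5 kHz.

Step 1 — Angular frequency: ω = 2π·5000 = 3.142e+04 rad/s.
Step 2 — Transfer function: H(jω) = 1/(1 + jωRC).
Step 3 — Denominator: 1 + jωRC = 1 + j·3.142e+04·17.4·3.43e-07 = 1 + j0.1875.
Step 4 — H = 0.966 - j0.1811.
Step 5 — Magnitude: |H| = 0.9829 (-0.2 dB); phase: φ = -10.6°.

|H| = 0.9829 (-0.2 dB), φ = -10.6°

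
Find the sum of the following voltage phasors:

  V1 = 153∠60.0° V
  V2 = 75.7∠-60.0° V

Step 1 — Convert each phasor to rectangular form:
  V1 = 153·(cos(60.0°) + j·sin(60.0°)) = 76.5 + j132.5 V
  V2 = 75.7·(cos(-60.0°) + j·sin(-60.0°)) = 37.85 - j65.56 V
Step 2 — Sum components: V_total = 114.4 + j66.94 V.
Step 3 — Convert to polar: |V_total| = 132.5 V, ∠V_total = 30.3°.

V_total = 132.5∠30.3° V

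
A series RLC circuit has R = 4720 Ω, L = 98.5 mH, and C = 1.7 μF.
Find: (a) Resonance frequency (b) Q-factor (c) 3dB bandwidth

Step 1 — Resonance condition Im(Z)=0 gives ω₀ = 1/√(LC).
Step 2 — ω₀ = 1/√(0.0985·1.7e-06) = 2444 rad/s.
Step 3 — f₀ = ω₀/(2π) = 388.9 Hz.
Step 4 — Series Q: Q = ω₀L/R = 2444·0.0985/4720 = 0.051.
Step 5 — 3dB bandwidth: Δω = ω₀/Q = 4.792e+04 rad/s; BW = Δω/(2π) = 7627 Hz.

(a) f₀ = 388.9 Hz  (b) Q = 0.051  (c) BW = 7627 Hz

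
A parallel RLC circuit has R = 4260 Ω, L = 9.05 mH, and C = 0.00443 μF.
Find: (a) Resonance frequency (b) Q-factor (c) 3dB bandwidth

Step 1 — Resonance: ω₀ = 1/√(LC) = 1/√(0.00905·4.43e-09) = 1.579e+05 rad/s.
Step 2 — f₀ = ω₀/(2π) = 2.514e+04 Hz.
Step 3 — Parallel Q: Q = R/(ω₀L) = 4260/(1.579e+05·0.00905) = 2.98.
Step 4 — Bandwidth: Δω = ω₀/Q = 5.299e+04 rad/s; BW = Δω/(2π) = 8433 Hz.

(a) f₀ = 2.514e+04 Hz  (b) Q = 2.98  (c) BW = 8433 Hz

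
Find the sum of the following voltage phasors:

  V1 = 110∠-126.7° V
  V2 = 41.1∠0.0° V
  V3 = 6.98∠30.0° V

Step 1 — Convert each phasor to rectangular form:
  V1 = 110·(cos(-126.7°) + j·sin(-126.7°)) = -65.74 - j88.2 V
  V2 = 41.1·(cos(0.0°) + j·sin(0.0°)) = 41.1 V
  V3 = 6.98·(cos(30.0°) + j·sin(30.0°)) = 6.045 + j3.49 V
Step 2 — Sum components: V_total = -18.59 - j84.71 V.
Step 3 — Convert to polar: |V_total| = 86.72 V, ∠V_total = -102.4°.

V_total = 86.72∠-102.4° V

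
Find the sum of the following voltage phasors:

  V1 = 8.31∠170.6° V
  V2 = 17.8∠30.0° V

Step 1 — Convert each phasor to rectangular form:
  V1 = 8.31·(cos(170.6°) + j·sin(170.6°)) = -8.198 + j1.357 V
  V2 = 17.8·(cos(30.0°) + j·sin(30.0°)) = 15.42 + j8.9 V
Step 2 — Sum components: V_total = 7.217 + j10.26 V.
Step 3 — Convert to polar: |V_total| = 12.54 V, ∠V_total = 54.9°.

V_total = 12.54∠54.9° V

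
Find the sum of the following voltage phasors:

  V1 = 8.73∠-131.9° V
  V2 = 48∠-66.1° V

Step 1 — Convert each phasor to rectangular form:
  V1 = 8.73·(cos(-131.9°) + j·sin(-131.9°)) = -5.83 - j6.498 V
  V2 = 48·(cos(-66.1°) + j·sin(-66.1°)) = 19.45 - j43.88 V
Step 2 — Sum components: V_total = 13.62 - j50.38 V.
Step 3 — Convert to polar: |V_total| = 52.19 V, ∠V_total = -74.9°.

V_total = 52.19∠-74.9° V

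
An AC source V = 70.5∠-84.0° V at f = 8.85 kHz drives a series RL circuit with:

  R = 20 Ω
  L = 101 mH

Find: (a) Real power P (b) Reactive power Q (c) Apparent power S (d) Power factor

Step 1 — Angular frequency: ω = 2π·f = 2π·8850 = 5.561e+04 rad/s.
Step 2 — Component impedances:
  R: Z = R = 20 Ω
  L: Z = jωL = j·5.561e+04·0.101 = 0 + j5616 Ω
Step 3 — Series combination: Z_total = R + L = 20 + j5616 Ω = 5616∠89.8° Ω.
Step 4 — Source phasor: V = 70.5∠-84.0° V = 7.369 - j70.11 V.
Step 5 — Current: I = V / Z = -0.01248 - j0.001357 A = 0.01255∠-173.8° A.
Step 6 — Complex power: S = V·I* = 0.003151 + j0.885 VA.
Step 7 — Real power: P = Re(S) = 0.003151 W.
Step 8 — Reactive power: Q = Im(S) = 0.885 VAR.
Step 9 — Apparent power: |S| = 0.885 VA.
Step 10 — Power factor: PF = P/|S| = 0.003561 (lagging).

(a) P = 0.003151 W  (b) Q = 0.885 VAR  (c) S = 0.885 VA  (d) PF = 0.003561 (lagging)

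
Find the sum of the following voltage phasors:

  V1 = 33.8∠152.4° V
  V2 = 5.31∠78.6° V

Step 1 — Convert each phasor to rectangular form:
  V1 = 33.8·(cos(152.4°) + j·sin(152.4°)) = -29.95 + j15.66 V
  V2 = 5.31·(cos(78.6°) + j·sin(78.6°)) = 1.05 + j5.205 V
Step 2 — Sum components: V_total = -28.9 + j20.86 V.
Step 3 — Convert to polar: |V_total| = 35.65 V, ∠V_total = 144.2°.

V_total = 35.65∠144.2° V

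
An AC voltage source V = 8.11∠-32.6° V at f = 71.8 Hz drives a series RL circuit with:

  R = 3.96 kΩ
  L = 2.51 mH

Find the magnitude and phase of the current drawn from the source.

Step 1 — Angular frequency: ω = 2π·f = 2π·71.8 = 451.1 rad/s.
Step 2 — Component impedances:
  R: Z = R = 3960 Ω
  L: Z = jωL = j·451.1·0.00251 = 0 + j1.132 Ω
Step 3 — Series combination: Z_total = R + L = 3960 + j1.132 Ω = 3960∠0.0° Ω.
Step 4 — Source phasor: V = 8.11∠-32.6° V = 6.832 - j4.369 V.
Step 5 — Ohm's law: I = V / Z_total = (6.832 - j4.369) / (3960 + j1.132) = 0.001725 - j0.001104 A.
Step 6 — Convert to polar: |I| = 0.002048 A, ∠I = -32.6°.

I = 0.002048∠-32.6° A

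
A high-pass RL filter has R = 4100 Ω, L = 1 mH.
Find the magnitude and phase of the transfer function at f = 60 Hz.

Step 1 — Angular frequency: ω = 2π·60 = 377 rad/s.
Step 2 — Transfer function: H(jω) = jωL/(R + jωL).
Step 3 — Numerator jωL = j·0.377; denominator R + jωL = 4100 + j0.377.
Step 4 — H = 8.455e-09 + j9.195e-05.
Step 5 — Magnitude: |H| = 9.195e-05 (-80.7 dB); phase: φ = 90.0°.

|H| = 9.195e-05 (-80.7 dB), φ = 90.0°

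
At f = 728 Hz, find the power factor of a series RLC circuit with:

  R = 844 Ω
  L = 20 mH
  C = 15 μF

Step 1 — Angular frequency: ω = 2π·f = 2π·728 = 4574 rad/s.
Step 2 — Component impedances:
  R: Z = R = 844 Ω
  L: Z = jωL = j·4574·0.02 = 0 + j91.48 Ω
  C: Z = 1/(jωC) = -j/(ω·C) = 0 - j14.57 Ω
Step 3 — Series combination: Z_total = R + L + C = 844 + j76.91 Ω = 847.5∠5.2° Ω.
Step 4 — Power factor: PF = cos(φ) = Re(Z)/|Z| = 844/847.5 = 0.9959.
Step 5 — Type: Im(Z) = 76.91 ⇒ lagging (phase φ = 5.2°).

PF = 0.9959 (lagging, φ = 5.2°)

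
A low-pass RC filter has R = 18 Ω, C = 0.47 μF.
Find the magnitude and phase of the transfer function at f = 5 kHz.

Step 1 — Angular frequency: ω = 2π·5000 = 3.142e+04 rad/s.
Step 2 — Transfer function: H(jω) = 1/(1 + jωRC).
Step 3 — Denominator: 1 + jωRC = 1 + j·3.142e+04·18·4.7e-07 = 1 + j0.2658.
Step 4 — H = 0.934 - j0.2482.
Step 5 — Magnitude: |H| = 0.9664 (-0.3 dB); phase: φ = -14.9°.

|H| = 0.9664 (-0.3 dB), φ = -14.9°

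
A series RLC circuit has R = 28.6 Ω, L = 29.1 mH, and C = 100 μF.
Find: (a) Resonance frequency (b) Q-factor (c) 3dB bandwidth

Step 1 — Resonance: ω₀ = 1/√(LC) = 1/√(0.0291·0.0001) = 586.2 rad/s.
Step 2 — f₀ = ω₀/(2π) = 93.3 Hz.
Step 3 — Series Q: Q = ω₀L/R = 586.2·0.0291/28.6 = 0.5965.
Step 4 — Bandwidth: Δω = ω₀/Q = 982.8 rad/s; BW = Δω/(2π) = 156.4 Hz.

(a) f₀ = 93.3 Hz  (b) Q = 0.5965  (c) BW = 156.4 Hz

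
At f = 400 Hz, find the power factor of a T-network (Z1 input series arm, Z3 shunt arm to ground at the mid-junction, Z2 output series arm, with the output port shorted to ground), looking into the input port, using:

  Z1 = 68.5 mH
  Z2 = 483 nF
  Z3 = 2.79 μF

Step 1 — Angular frequency: ω = 2π·f = 2π·400 = 2513 rad/s.
Step 2 — Component impedances:
  Z1: Z = jωL = j·2513·0.0685 = 0 + j172.2 Ω
  Z2: Z = 1/(jωC) = -j/(ω·C) = 0 - j823.8 Ω
  Z3: Z = 1/(jωC) = -j/(ω·C) = 0 - j142.6 Ω
Step 3 — With the output port shorted to ground, the output series arm Z2 runs from the junction to ground; the shunt arm Z3 also runs from the junction to ground. They appear in parallel: Z3 || Z2 = 0 - j121.6 Ω.
Step 4 — Series with input arm Z1: Z_in = Z1 + (Z3 || Z2) = 0 + j50.59 Ω = 50.59∠90.0° Ω.
Step 5 — Power factor: PF = cos(φ) = Re(Z)/|Z| = 0/50.59 = 0.
Step 6 — Type: Im(Z) = 50.59 ⇒ lagging (phase φ = 90.0°).

PF = 0 (lagging, φ = 90.0°)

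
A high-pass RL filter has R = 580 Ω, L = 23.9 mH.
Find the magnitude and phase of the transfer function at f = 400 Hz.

Step 1 — Angular frequency: ω = 2π·400 = 2513 rad/s.
Step 2 — Transfer function: H(jω) = jωL/(R + jωL).
Step 3 — Numerator jωL = j·60.07; denominator R + jωL = 580 + j60.07.
Step 4 — H = 0.01061 + j0.1025.
Step 5 — Magnitude: |H| = 0.103 (-19.7 dB); phase: φ = 84.1°.

|H| = 0.103 (-19.7 dB), φ = 84.1°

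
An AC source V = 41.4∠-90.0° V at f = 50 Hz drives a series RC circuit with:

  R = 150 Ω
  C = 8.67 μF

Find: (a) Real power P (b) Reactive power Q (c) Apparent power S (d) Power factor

Step 1 — Angular frequency: ω = 2π·f = 2π·50 = 314.2 rad/s.
Step 2 — Component impedances:
  R: Z = R = 150 Ω
  C: Z = 1/(jωC) = -j/(ω·C) = 0 - j367.1 Ω
Step 3 — Series combination: Z_total = R + C = 150 - j367.1 Ω = 396.6∠-67.8° Ω.
Step 4 — Source phasor: V = 41.4∠-90.0° V = 0 - j41.4 V.
Step 5 — Current: I = V / Z = 0.09663 - j0.03948 A = 0.1044∠-22.2° A.
Step 6 — Complex power: S = V·I* = 1.635 - j4.001 VA.
Step 7 — Real power: P = Re(S) = 1.635 W.
Step 8 — Reactive power: Q = Im(S) = -4.001 VAR.
Step 9 — Apparent power: |S| = 4.322 VA.
Step 10 — Power factor: PF = P/|S| = 0.3782 (leading).

(a) P = 1.635 W  (b) Q = -4.001 VAR  (c) S = 4.322 VA  (d) PF = 0.3782 (leading)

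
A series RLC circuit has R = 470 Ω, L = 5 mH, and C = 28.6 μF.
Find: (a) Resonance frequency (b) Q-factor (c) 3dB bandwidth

Step 1 — Resonance condition Im(Z)=0 gives ω₀ = 1/√(LC).
Step 2 — ω₀ = 1/√(0.005·2.86e-05) = 2644 rad/s.
Step 3 — f₀ = ω₀/(2π) = 420.9 Hz.
Step 4 — Series Q: Q = ω₀L/R = 2644·0.005/470 = 0.02813.
Step 5 — 3dB bandwidth: Δω = ω₀/Q = 9.4e+04 rad/s; BW = Δω/(2π) = 1.496e+04 Hz.

(a) f₀ = 420.9 Hz  (b) Q = 0.02813  (c) BW = 1.496e+04 Hz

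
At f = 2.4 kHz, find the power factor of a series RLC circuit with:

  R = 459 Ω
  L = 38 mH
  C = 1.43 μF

Step 1 — Angular frequency: ω = 2π·f = 2π·2400 = 1.508e+04 rad/s.
Step 2 — Component impedances:
  R: Z = R = 459 Ω
  L: Z = jωL = j·1.508e+04·0.038 = 0 + j573 Ω
  C: Z = 1/(jωC) = -j/(ω·C) = 0 - j46.37 Ω
Step 3 — Series combination: Z_total = R + L + C = 459 + j526.7 Ω = 698.6∠48.9° Ω.
Step 4 — Power factor: PF = cos(φ) = Re(Z)/|Z| = 459/698.6 = 0.657.
Step 5 — Type: Im(Z) = 526.7 ⇒ lagging (phase φ = 48.9°).

PF = 0.657 (lagging, φ = 48.9°)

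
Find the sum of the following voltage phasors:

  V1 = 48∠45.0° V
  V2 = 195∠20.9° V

Step 1 — Convert each phasor to rectangular form:
  V1 = 48·(cos(45.0°) + j·sin(45.0°)) = 33.94 + j33.94 V
  V2 = 195·(cos(20.9°) + j·sin(20.9°)) = 182.2 + j69.56 V
Step 2 — Sum components: V_total = 216.1 + j103.5 V.
Step 3 — Convert to polar: |V_total| = 239.6 V, ∠V_total = 25.6°.

V_total = 239.6∠25.6° V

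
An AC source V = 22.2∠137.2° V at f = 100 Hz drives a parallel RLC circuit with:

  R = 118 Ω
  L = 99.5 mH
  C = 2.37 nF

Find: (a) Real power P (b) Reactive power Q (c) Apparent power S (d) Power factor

Step 1 — Angular frequency: ω = 2π·f = 2π·100 = 628.3 rad/s.
Step 2 — Component impedances:
  R: Z = R = 118 Ω
  L: Z = jωL = j·628.3·0.0995 = 0 + j62.52 Ω
  C: Z = 1/(jωC) = -j/(ω·C) = 0 - j6.715e+05 Ω
Step 3 — Parallel combination: 1/Z_total = 1/R + 1/L + 1/C; Z_total = 25.87 + j48.82 Ω = 55.25∠62.1° Ω.
Step 4 — Source phasor: V = 22.2∠137.2° V = -16.29 + j15.08 V.
Step 5 — Current: I = V / Z = 0.1032 + j0.3883 A = 0.4018∠75.1° A.
Step 6 — Complex power: S = V·I* = 4.177 + j7.882 VA.
Step 7 — Real power: P = Re(S) = 4.177 W.
Step 8 — Reactive power: Q = Im(S) = 7.882 VAR.
Step 9 — Apparent power: |S| = 8.921 VA.
Step 10 — Power factor: PF = P/|S| = 0.4682 (lagging).

(a) P = 4.177 W  (b) Q = 7.882 VAR  (c) S = 8.921 VA  (d) PF = 0.4682 (lagging)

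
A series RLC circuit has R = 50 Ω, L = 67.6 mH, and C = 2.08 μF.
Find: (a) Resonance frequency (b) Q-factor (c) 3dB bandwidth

Step 1 — Resonance: ω₀ = 1/√(LC) = 1/√(0.0676·2.08e-06) = 2667 rad/s.
Step 2 — f₀ = ω₀/(2π) = 424.4 Hz.
Step 3 — Series Q: Q = ω₀L/R = 2667·0.0676/50 = 3.606.
Step 4 — Bandwidth: Δω = ω₀/Q = 739.6 rad/s; BW = Δω/(2π) = 117.7 Hz.

(a) f₀ = 424.4 Hz  (b) Q = 3.606  (c) BW = 117.7 Hz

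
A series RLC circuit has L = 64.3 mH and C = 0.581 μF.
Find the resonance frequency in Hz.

Step 1 — Resonance condition Im(Z)=0 gives ω₀ = 1/√(LC).
Step 2 — ω₀ = 1/√(0.0643·5.81e-07) = 5174 rad/s.
Step 3 — f₀ = ω₀/(2π) = 823.4 Hz.

f₀ = 823.4 Hz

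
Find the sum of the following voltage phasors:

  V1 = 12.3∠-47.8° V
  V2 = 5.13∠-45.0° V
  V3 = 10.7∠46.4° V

Step 1 — Convert each phasor to rectangular form:
  V1 = 12.3·(cos(-47.8°) + j·sin(-47.8°)) = 8.262 - j9.112 V
  V2 = 5.13·(cos(-45.0°) + j·sin(-45.0°)) = 3.627 - j3.627 V
  V3 = 10.7·(cos(46.4°) + j·sin(46.4°)) = 7.379 + j7.749 V
Step 2 — Sum components: V_total = 19.27 - j4.991 V.
Step 3 — Convert to polar: |V_total| = 19.9 V, ∠V_total = -14.5°.

V_total = 19.9∠-14.5° V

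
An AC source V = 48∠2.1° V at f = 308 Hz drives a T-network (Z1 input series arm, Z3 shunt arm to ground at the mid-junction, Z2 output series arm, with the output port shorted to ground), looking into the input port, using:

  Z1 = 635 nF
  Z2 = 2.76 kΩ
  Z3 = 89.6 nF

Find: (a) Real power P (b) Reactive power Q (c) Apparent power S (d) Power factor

Step 1 — Angular frequency: ω = 2π·f = 2π·308 = 1935 rad/s.
Step 2 — Component impedances:
  Z1: Z = 1/(jωC) = -j/(ω·C) = 0 - j813.8 Ω
  Z2: Z = R = 2760 Ω
  Z3: Z = 1/(jωC) = -j/(ω·C) = 0 - j5767 Ω
Step 3 — With the output port shorted to ground, the output series arm Z2 runs from the junction to ground; the shunt arm Z3 also runs from the junction to ground. They appear in parallel: Z3 || Z2 = 2246 - j1075 Ω.
Step 4 — Series with input arm Z1: Z_in = Z1 + (Z3 || Z2) = 2246 - j1888 Ω = 2934∠-40.1° Ω.
Step 5 — Source phasor: V = 48∠2.1° V = 47.97 + j1.759 V.
Step 6 — Current: I = V / Z = 0.01213 + j0.01098 A = 0.01636∠42.2° A.
Step 7 — Complex power: S = V·I* = 0.601 - j0.5054 VA.
Step 8 — Real power: P = Re(S) = 0.601 W.
Step 9 — Reactive power: Q = Im(S) = -0.5054 VAR.
Step 10 — Apparent power: |S| = 0.7852 VA.
Step 11 — Power factor: PF = P/|S| = 0.7654 (leading).

(a) P = 0.601 W  (b) Q = -0.5054 VAR  (c) S = 0.7852 VA  (d) PF = 0.7654 (leading)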